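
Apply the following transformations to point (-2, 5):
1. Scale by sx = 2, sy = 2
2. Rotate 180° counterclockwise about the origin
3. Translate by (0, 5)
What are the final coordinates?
(4, -5)

Step 1: Scale → (-4, 10)
Step 2: Rotate 180° → (4, -10)
Step 3: Translate → (4, -5)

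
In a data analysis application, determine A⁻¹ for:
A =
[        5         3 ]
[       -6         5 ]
det(A) = 43
A⁻¹ =
[     5/43     -3/43 ]
[     6/43      5/43 ]

For a 2×2 matrix A = [[a, b], [c, d]] with det(A) ≠ 0, A⁻¹ = (1/det(A)) * [[d, -b], [-c, a]].
det(A) = (5)*(5) - (3)*(-6) = 25 + 18 = 43.
A⁻¹ = (1/43) * [[5, -3], [6, 5]].
Dividing each entry by 43 and reducing:
A⁻¹ =
[     5/43     -3/43 ]
[     6/43      5/43 ]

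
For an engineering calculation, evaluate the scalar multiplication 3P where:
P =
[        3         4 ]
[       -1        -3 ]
3P =
[        9        12 ]
[       -3        -9 ]

Scalar multiplication is elementwise: (3P)[i][j] = 3 * P[i][j].
  (3P)[0][0] = 3 * (3) = 9
  (3P)[0][1] = 3 * (4) = 12
  (3P)[1][0] = 3 * (-1) = -3
  (3P)[1][1] = 3 * (-3) = -9
3P =
[        9        12 ]
[       -3        -9 ]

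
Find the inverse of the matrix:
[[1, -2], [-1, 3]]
[[3, 2], [1, 1]]

For [[a,b],[c,d]], inverse = (1/det)·[[d,-b],[-c,a]]
det = 1·3 - -2·-1 = 1
Inverse = (1/1)·[[3, 2], [1, 1]]
        = [[3, 2], [1, 1]]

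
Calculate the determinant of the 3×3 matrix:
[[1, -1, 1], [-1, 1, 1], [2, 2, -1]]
-8

Expansion along first row:
det = 1·det([[1,1],[2,-1]]) - -1·det([[-1,1],[2,-1]]) + 1·det([[-1,1],[2,2]])
    = 1·(1·-1 - 1·2) - -1·(-1·-1 - 1·2) + 1·(-1·2 - 1·2)
    = 1·-3 - -1·-1 + 1·-4
    = -3 + -1 + -4 = -8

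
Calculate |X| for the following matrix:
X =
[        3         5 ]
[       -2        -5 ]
det(X) = -5

For a 2×2 matrix [[a, b], [c, d]], det = a*d - b*c.
det(X) = (3)*(-5) - (5)*(-2) = -15 + 10 = -5.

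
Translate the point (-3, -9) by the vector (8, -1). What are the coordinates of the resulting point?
(5, -10)

Translation by (8, -1):
x' = -3 + 8 = 5
y' = -9 + -1 = -10
Homogeneous matrix: [[1, 0, 8], [0, 1, -1], [0, 0, 1]]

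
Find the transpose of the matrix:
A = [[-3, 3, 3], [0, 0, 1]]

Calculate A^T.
[[-3, 0], [3, 0], [3, 1]]

The transpose sends entry (i,j) to (j,i); rows become columns.
Row 0 of A: [-3, 3, 3] -> column 0 of A^T.
Row 1 of A: [0, 0, 1] -> column 1 of A^T.
A^T = [[-3, 0], [3, 0], [3, 1]]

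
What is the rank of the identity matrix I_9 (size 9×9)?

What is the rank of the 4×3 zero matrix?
rank(I_9) = 9, rank(0) = 0

The identity I_9 has 9 columns that are the standard basis vectors e_1, …, e_9. These are linearly independent, so all 9 columns are pivots and rank(I_9) = 9.
The 4×3 zero matrix has every entry zero, so every row is the zero row and there are no pivots; rank(0) = 0.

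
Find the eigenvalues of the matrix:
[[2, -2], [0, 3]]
λ = 2 and λ = 3

Characteristic equation: det(A - λI) = 0
λ² - (trace)λ + (det) = 0
λ² - (5)λ + (6) = 0
λ² - 5λ + 6 = 0
Solving: λ = 2, 3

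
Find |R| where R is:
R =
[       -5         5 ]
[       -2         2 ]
det(R) = 0

For a 2×2 matrix [[a, b], [c, d]], det = a*d - b*c.
det(R) = (-5)*(2) - (5)*(-2) = -10 + 10 = 0.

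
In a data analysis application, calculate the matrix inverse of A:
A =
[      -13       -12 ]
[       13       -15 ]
det(A) = 351
A⁻¹ =
[   -5/117     4/117 ]
[    -1/27     -1/27 ]

For a 2×2 matrix A = [[a, b], [c, d]] with det(A) ≠ 0, A⁻¹ = (1/det(A)) * [[d, -b], [-c, a]].
det(A) = (-13)*(-15) - (-12)*(13) = 195 + 156 = 351.
A⁻¹ = (1/351) * [[-15, 12], [-13, -13]].
Dividing each entry by 351 and reducing:
A⁻¹ =
[   -5/117     4/117 ]
[    -1/27     -1/27 ]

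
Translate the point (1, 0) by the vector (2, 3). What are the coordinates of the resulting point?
(3, 3)

Translation by (2, 3):
x' = 1 + 2 = 3
y' = 0 + 3 = 3
Homogeneous matrix: [[1, 0, 2], [0, 1, 3], [0, 0, 1]]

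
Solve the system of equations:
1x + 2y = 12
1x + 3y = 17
x = 2, y = 5

Use elimination (row reduction):
Equation 1: 1x + 2y = 12.
Equation 2: 1x + 3y = 17.
Multiply Eq1 by 1 and Eq2 by 1: 1x + 2y = 12;  1x + 3y = 17.
Subtract: (1)y = 5, so y = 5.
Back-substitute into Eq1: 1x + 2*(5) = 12, so x = 2.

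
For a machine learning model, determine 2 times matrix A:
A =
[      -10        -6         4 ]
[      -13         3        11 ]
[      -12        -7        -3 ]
2A =
[      -20       -12         8 ]
[      -26         6        22 ]
[      -24       -14        -6 ]

Scalar multiplication is elementwise: (2A)[i][j] = 2 * A[i][j].
  (2A)[0][0] = 2 * (-10) = -20
  (2A)[0][1] = 2 * (-6) = -12
  (2A)[0][2] = 2 * (4) = 8
  (2A)[1][0] = 2 * (-13) = -26
  (2A)[1][1] = 2 * (3) = 6
  (2A)[1][2] = 2 * (11) = 22
  (2A)[2][0] = 2 * (-12) = -24
  (2A)[2][1] = 2 * (-7) = -14
  (2A)[2][2] = 2 * (-3) = -6
2A =
[      -20       -12         8 ]
[      -26         6        22 ]
[      -24       -14        -6 ]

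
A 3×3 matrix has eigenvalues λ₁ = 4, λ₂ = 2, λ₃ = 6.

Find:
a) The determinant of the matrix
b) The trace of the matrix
det = 48, trace = 12

Two standard eigenvalue identities:
- det(A) equals the product of the eigenvalues (counted with multiplicity).
- trace(A) equals the sum of the eigenvalues.
det(A) = (4)*(2)*(6) = 48.
trace(A) = 4 + 2 + 6 = 12.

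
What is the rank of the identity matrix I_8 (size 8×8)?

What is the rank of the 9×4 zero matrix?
rank(I_8) = 8, rank(0) = 0

The identity I_8 has 8 columns that are the standard basis vectors e_1, …, e_8. These are linearly independent, so all 8 columns are pivots and rank(I_8) = 8.
The 9×4 zero matrix has every entry zero, so every row is the zero row and there are no pivots; rank(0) = 0.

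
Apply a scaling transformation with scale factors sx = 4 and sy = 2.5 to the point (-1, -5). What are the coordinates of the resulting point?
(-4, -12.5)

Scaling matrix:
[[4, 0], [0, 2.50]]
Result: (-1 × 4, -5 × 2.5) = (-4, -12.5)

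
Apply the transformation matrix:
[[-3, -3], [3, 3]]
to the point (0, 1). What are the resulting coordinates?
(-3, 3)

Matrix multiplication:
[[-3, -3], [3, 3]] × [0, 1]ᵀ
= [-3×0 + -3×1, 3×0 + 3×1]ᵀ
= [-3.0000, 3.0000]ᵀ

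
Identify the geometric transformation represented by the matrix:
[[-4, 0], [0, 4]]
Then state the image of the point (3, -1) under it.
non-uniform scaling by (-4, 4); image of (3, -1) is (-12, -4)

This is diagonal with distinct entries, so it scales the x-axis by -4 and the y-axis by 4.
The matrix [[-4, 0], [0, 4]] represents: non-uniform scaling by (-4, 4).
Applying it to (3, -1): [-4·3 + 0·-1, 0·3 + 4·-1] = (-12, -4).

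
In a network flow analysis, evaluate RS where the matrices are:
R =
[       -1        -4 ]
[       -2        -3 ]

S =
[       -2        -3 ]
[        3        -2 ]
RS =
[      -10        11 ]
[       -5        12 ]

Matrix multiplication: (RS)[i][j] = sum over k of R[i][k] * S[k][j].
  (RS)[0][0] = (-1)*(-2) + (-4)*(3) = -10
  (RS)[0][1] = (-1)*(-3) + (-4)*(-2) = 11
  (RS)[1][0] = (-2)*(-2) + (-3)*(3) = -5
  (RS)[1][1] = (-2)*(-3) + (-3)*(-2) = 12
RS =
[      -10        11 ]
[       -5        12 ]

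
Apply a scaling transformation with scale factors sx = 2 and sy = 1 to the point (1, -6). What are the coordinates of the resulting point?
(2, -6)

Scaling matrix:
[[2, 0], [0, 1]]
Result: (1 × 2, -6 × 1) = (2, -6)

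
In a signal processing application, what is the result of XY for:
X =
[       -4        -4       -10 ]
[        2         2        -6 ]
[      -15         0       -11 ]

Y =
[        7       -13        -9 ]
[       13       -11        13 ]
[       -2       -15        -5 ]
XY =
[      -60       246        34 ]
[       52        42        38 ]
[      -83       360       190 ]

Matrix multiplication: (XY)[i][j] = sum over k of X[i][k] * Y[k][j].
  (XY)[0][0] = (-4)*(7) + (-4)*(13) + (-10)*(-2) = -60
  (XY)[0][1] = (-4)*(-13) + (-4)*(-11) + (-10)*(-15) = 246
  (XY)[0][2] = (-4)*(-9) + (-4)*(13) + (-10)*(-5) = 34
  (XY)[1][0] = (2)*(7) + (2)*(13) + (-6)*(-2) = 52
  (XY)[1][1] = (2)*(-13) + (2)*(-11) + (-6)*(-15) = 42
  (XY)[1][2] = (2)*(-9) + (2)*(13) + (-6)*(-5) = 38
  (XY)[2][0] = (-15)*(7) + (0)*(13) + (-11)*(-2) = -83
  (XY)[2][1] = (-15)*(-13) + (0)*(-11) + (-11)*(-15) = 360
  (XY)[2][2] = (-15)*(-9) + (0)*(13) + (-11)*(-5) = 190
XY =
[      -60       246        34 ]
[       52        42        38 ]
[      -83       360       190 ]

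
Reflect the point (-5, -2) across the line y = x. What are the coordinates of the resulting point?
(-2, -5)

Reflection across line y = x: (-5, -2) → (-2, -5)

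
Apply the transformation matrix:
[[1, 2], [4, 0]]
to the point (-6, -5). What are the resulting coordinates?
(-16, -24)

Matrix multiplication:
[[1, 2], [4, 0]] × [-6, -5]ᵀ
= [1×-6 + 2×-5, 4×-6 + 0×-5]ᵀ
= [-16.0000, -24.0000]ᵀ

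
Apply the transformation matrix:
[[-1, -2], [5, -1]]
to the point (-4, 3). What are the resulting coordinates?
(-2, -23)

Matrix multiplication:
[[-1, -2], [5, -1]] × [-4, 3]ᵀ
= [-1×-4 + -2×3, 5×-4 + -1×3]ᵀ
= [-2.0000, -23.0000]ᵀ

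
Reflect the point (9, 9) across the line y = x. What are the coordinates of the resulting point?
(9, 9)

Reflection across line y = x: (9, 9) → (9, 9)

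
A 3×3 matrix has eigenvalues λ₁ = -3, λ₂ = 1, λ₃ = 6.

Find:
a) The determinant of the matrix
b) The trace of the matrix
det = -18, trace = 4

Two standard eigenvalue identities:
- det(A) equals the product of the eigenvalues (counted with multiplicity).
- trace(A) equals the sum of the eigenvalues.
det(A) = (-3)*(1)*(6) = -18.
trace(A) = -3 + 1 + 6 = 4.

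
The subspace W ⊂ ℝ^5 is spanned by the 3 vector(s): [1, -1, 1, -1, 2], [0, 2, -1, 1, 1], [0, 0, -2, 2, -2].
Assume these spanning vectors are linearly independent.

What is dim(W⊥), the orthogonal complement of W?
dim(W⊥) = 2

For any subspace W of ℝ^n, dim(W) + dim(W⊥) = n (the whole-space dimension).
Here the given 3 vectors are linearly independent, so dim(W) = 3.
Thus dim(W⊥) = n - dim(W) = 5 - 3 = 2.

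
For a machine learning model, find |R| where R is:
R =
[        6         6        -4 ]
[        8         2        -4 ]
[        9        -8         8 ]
det(R) = -368

Expand along row 0 (cofactor expansion): det(R) = a*(e*i - f*h) - b*(d*i - f*g) + c*(d*h - e*g), where the 3×3 is [[a, b, c], [d, e, f], [g, h, i]].
Minor M_00 = (2)*(8) - (-4)*(-8) = 16 - 32 = -16.
Minor M_01 = (8)*(8) - (-4)*(9) = 64 + 36 = 100.
Minor M_02 = (8)*(-8) - (2)*(9) = -64 - 18 = -82.
det(R) = (6)*(-16) - (6)*(100) + (-4)*(-82) = -96 - 600 + 328 = -368.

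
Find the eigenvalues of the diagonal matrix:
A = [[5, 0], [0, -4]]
λ₁ = 5, λ₂ = -4

The characteristic polynomial of A is det(A - λI) = (5 - λ)(-4 - λ) = 0.
The roots are λ = 5 and λ = -4, so the eigenvalues are the diagonal entries.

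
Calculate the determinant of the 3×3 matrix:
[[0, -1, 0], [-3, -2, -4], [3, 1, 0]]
12

Expansion along first row:
det = 0·det([[-2,-4],[1,0]]) - -1·det([[-3,-4],[3,0]]) + 0·det([[-3,-2],[3,1]])
    = 0·(-2·0 - -4·1) - -1·(-3·0 - -4·3) + 0·(-3·1 - -2·3)
    = 0·4 - -1·12 + 0·3
    = 0 + 12 + 0 = 12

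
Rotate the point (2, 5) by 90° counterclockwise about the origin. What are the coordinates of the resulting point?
(-5, 2)

Rotation matrix R(θ) = [[cos θ, -sin θ], [sin θ, cos θ]]; for θ = 90°:
R = [[0, -1], [1, 0]]
Result: R × [2, 5]ᵀ = [0·2 + (-1)·5, 1·2 + (0)·5]ᵀ = (-5, 2)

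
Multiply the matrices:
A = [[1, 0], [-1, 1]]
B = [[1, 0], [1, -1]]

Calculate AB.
[[1, 0], [0, -1]]

Each entry (i,j) of AB = sum over k of A[i][k]*B[k][j].
(AB)[0][0] = (1)*(1) + (0)*(1) = 1
(AB)[0][1] = (1)*(0) + (0)*(-1) = 0
(AB)[1][0] = (-1)*(1) + (1)*(1) = 0
(AB)[1][1] = (-1)*(0) + (1)*(-1) = -1
AB = [[1, 0], [0, -1]]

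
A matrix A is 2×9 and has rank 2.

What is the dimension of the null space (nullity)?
7

The rank-nullity theorem for an m×n matrix states:
rank(A) + nullity(A) = n (the number of columns).
Here n = 9 and rank(A) = 2, so nullity(A) = 9 - 2 = 7.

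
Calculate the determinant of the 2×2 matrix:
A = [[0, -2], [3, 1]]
6

For A = [[a, b], [c, d]], det(A) = a*d - b*c.
det(A) = (0)*(1) - (-2)*(3) = 0 - -6 = 6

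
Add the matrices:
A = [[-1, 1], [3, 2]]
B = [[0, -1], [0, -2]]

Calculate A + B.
[[-1, 0], [3, 0]]

Add corresponding elements:
(-1)+(0)=-1
(1)+(-1)=0
(3)+(0)=3
(2)+(-2)=0
A + B = [[-1, 0], [3, 0]]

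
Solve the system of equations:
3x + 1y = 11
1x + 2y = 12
x = 2, y = 5

Use elimination (row reduction):
Equation 1: 3x + 1y = 11.
Equation 2: 1x + 2y = 12.
Multiply Eq1 by 1 and Eq2 by 3: 3x + 1y = 11;  3x + 6y = 36.
Subtract: (5)y = 25, so y = 5.
Back-substitute into Eq1: 3x + 1*(5) = 11, so x = 2.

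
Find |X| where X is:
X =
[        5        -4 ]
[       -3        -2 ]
det(X) = -22

For a 2×2 matrix [[a, b], [c, d]], det = a*d - b*c.
det(X) = (5)*(-2) - (-4)*(-3) = -10 - 12 = -22.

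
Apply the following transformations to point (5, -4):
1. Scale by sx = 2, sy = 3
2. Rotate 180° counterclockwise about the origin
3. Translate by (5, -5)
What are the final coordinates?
(-5, 7)

Step 1: Scale → (10, -12)
Step 2: Rotate 180° → (-10, 12)
Step 3: Translate → (-5, 7)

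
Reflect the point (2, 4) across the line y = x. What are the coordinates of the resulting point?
(4, 2)

Reflection across line y = x: (2, 4) → (4, 2)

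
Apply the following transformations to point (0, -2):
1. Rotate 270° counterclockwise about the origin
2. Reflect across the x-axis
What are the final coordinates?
(-2, 0)

Step 1: Rotate 270° → (-2, 0)
Step 2: Reflect across the x-axis → (-2, 0)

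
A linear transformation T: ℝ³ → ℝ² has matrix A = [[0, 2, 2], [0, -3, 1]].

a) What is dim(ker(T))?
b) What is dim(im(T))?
dim(ker) = 1, dim(im) = 2

The two rows are not scalar multiples of one another (no single k satisfies row 2 = k × row 1), so they are linearly independent.
Thus rank(A) = 2.
dim(im(T)) = rank(A) = 2.
By the rank-nullity theorem applied to T: ℝ³ → ℝ², rank(A) + nullity(A) = 3 (the domain dimension), so dim(ker(T)) = 3 - 2 = 1.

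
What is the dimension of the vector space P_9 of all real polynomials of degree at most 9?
Dimension = 10

A polynomial of degree at most 9 can be written as a₀ + a₁x + a₂x² + … + a_9x^9, with 10 free coefficients a₀, …, a_9.
The set {1, x, x², …, x^9} is a basis: it spans P_9 (every such polynomial is a linear combination of these) and is linearly independent (a polynomial is zero iff all its coefficients are zero).
Therefore dim(P_9) = 9 + 1 = 10.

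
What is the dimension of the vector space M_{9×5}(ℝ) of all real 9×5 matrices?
Dimension = 45

A real 9×5 matrix is determined by its 9·5 = 45 independent entries.
A standard basis is {E_ij : 1 ≤ i ≤ 9, 1 ≤ j ≤ 5}, where E_ij has a 1 in position (i, j) and 0 elsewhere — there are 45 such matrices, and they are linearly independent and span M_{9×5}(ℝ).
Therefore dim(M_{9×5}(ℝ)) = 45.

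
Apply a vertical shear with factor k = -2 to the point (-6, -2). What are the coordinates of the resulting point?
(-6, 10)

Shear matrix for vertical shear with factor k = -2:
[[1, 0], [-2, 1]]
Result: (-6, -2) → (-6, 10)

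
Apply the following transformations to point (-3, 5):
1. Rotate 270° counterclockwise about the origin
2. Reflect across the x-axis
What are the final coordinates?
(5, -3)

Step 1: Rotate 270° → (5, 3)
Step 2: Reflect across the x-axis → (5, -3)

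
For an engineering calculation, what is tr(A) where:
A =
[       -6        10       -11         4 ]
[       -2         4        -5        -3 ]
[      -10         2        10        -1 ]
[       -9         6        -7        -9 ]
tr(A) = -6 + 4 + 10 - 9 = -1

The trace of a square matrix is the sum of its diagonal entries.
Diagonal entries of A: A[0][0] = -6, A[1][1] = 4, A[2][2] = 10, A[3][3] = -9.
tr(A) = -6 + 4 + 10 - 9 = -1.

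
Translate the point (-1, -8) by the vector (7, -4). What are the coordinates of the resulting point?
(6, -12)

Translation by (7, -4):
x' = -1 + 7 = 6
y' = -8 + -4 = -12
Homogeneous matrix: [[1, 0, 7], [0, 1, -4], [0, 0, 1]]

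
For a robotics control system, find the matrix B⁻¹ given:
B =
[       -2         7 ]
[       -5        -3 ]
det(B) = 41
B⁻¹ =
[    -3/41     -7/41 ]
[     5/41     -2/41 ]

For a 2×2 matrix B = [[a, b], [c, d]] with det(B) ≠ 0, B⁻¹ = (1/det(B)) * [[d, -b], [-c, a]].
det(B) = (-2)*(-3) - (7)*(-5) = 6 + 35 = 41.
B⁻¹ = (1/41) * [[-3, -7], [5, -2]].
Dividing each entry by 41 and reducing:
B⁻¹ =
[    -3/41     -7/41 ]
[     5/41     -2/41 ]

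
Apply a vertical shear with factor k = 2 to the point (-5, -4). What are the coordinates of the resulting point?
(-5, -14)

Shear matrix for vertical shear with factor k = 2:
[[1, 0], [2, 1]]
Result: (-5, -4) → (-5, -14)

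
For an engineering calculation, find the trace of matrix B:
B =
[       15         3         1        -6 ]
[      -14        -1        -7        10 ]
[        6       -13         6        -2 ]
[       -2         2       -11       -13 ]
tr(B) = 15 - 1 + 6 - 13 = 7

The trace of a square matrix is the sum of its diagonal entries.
Diagonal entries of B: B[0][0] = 15, B[1][1] = -1, B[2][2] = 6, B[3][3] = -13.
tr(B) = 15 - 1 + 6 - 13 = 7.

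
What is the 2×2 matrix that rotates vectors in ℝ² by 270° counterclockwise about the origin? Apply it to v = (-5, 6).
R = [[0, 1], [-1, 0]]; R·v = (6, 5)

A counterclockwise rotation by angle θ in ℝ² has matrix R(θ) = [[cos θ, -sin θ], [sin θ, cos θ]].
For θ = 270°: cos θ = 0, sin θ = -1.
R(270°) = [[0, 1], [-1, 0]].
R·v = [0·-5 + (1)·6, -1·-5 + 0·6] = (6, 5).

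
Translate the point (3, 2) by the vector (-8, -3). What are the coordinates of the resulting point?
(-5, -1)

Translation by (-8, -3):
x' = 3 + -8 = -5
y' = 2 + -3 = -1
Homogeneous matrix: [[1, 0, -8], [0, 1, -3], [0, 0, 1]]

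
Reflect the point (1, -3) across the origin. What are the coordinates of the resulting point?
(-1, 3)

Reflection across origin: (1, -3) → (-1, 3)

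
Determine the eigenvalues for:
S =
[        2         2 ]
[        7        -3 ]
λ = -5, 4

Solve det(S - λI) = 0. For a 2×2 matrix the characteristic equation is λ² - (trace)λ + det = 0.
trace(S) = a + d = 2 - 3 = -1.
det(S) = a*d - b*c = (2)*(-3) - (2)*(7) = -6 - 14 = -20.
Characteristic equation: λ² - (-1)λ + (-20) = 0.
Discriminant = (-1)² - 4*(-20) = 1 + 80 = 81.
λ = (-1 ± √81) / 2 = (-1 ± 9) / 2 = -5, 4.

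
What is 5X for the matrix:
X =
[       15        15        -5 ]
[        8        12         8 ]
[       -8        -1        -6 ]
5X =
[       75        75       -25 ]
[       40        60        40 ]
[      -40        -5       -30 ]

Scalar multiplication is elementwise: (5X)[i][j] = 5 * X[i][j].
  (5X)[0][0] = 5 * (15) = 75
  (5X)[0][1] = 5 * (15) = 75
  (5X)[0][2] = 5 * (-5) = -25
  (5X)[1][0] = 5 * (8) = 40
  (5X)[1][1] = 5 * (12) = 60
  (5X)[1][2] = 5 * (8) = 40
  (5X)[2][0] = 5 * (-8) = -40
  (5X)[2][1] = 5 * (-1) = -5
  (5X)[2][2] = 5 * (-6) = -30
5X =
[       75        75       -25 ]
[       40        60        40 ]
[      -40        -5       -30 ]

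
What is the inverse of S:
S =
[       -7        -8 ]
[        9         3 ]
det(S) = 51
S⁻¹ =
[     1/17      8/51 ]
[    -3/17     -7/51 ]

For a 2×2 matrix S = [[a, b], [c, d]] with det(S) ≠ 0, S⁻¹ = (1/det(S)) * [[d, -b], [-c, a]].
det(S) = (-7)*(3) - (-8)*(9) = -21 + 72 = 51.
S⁻¹ = (1/51) * [[3, 8], [-9, -7]].
Dividing each entry by 51 and reducing:
S⁻¹ =
[     1/17      8/51 ]
[    -3/17     -7/51 ]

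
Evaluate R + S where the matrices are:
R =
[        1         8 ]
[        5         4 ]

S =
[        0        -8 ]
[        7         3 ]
R + S =
[        1         0 ]
[       12         7 ]

Matrix addition is elementwise: (R+S)[i][j] = R[i][j] + S[i][j].
  (R+S)[0][0] = (1) + (0) = 1
  (R+S)[0][1] = (8) + (-8) = 0
  (R+S)[1][0] = (5) + (7) = 12
  (R+S)[1][1] = (4) + (3) = 7
R + S =
[        1         0 ]
[       12         7 ]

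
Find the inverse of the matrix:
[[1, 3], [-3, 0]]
[[0, -1/3], [1/3, 1/9]]

For [[a,b],[c,d]], inverse = (1/det)·[[d,-b],[-c,a]]
det = 1·0 - 3·-3 = 9
Inverse = (1/9)·[[0, -3], [3, 1]]
        = [[0, -1/3], [1/3, 1/9]]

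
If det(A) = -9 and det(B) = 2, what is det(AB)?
-18

Use the multiplicative property of determinants: det(AB) = det(A)*det(B).
det(AB) = (-9)*(2) = -18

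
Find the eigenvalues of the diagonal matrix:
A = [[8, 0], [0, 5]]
λ₁ = 8, λ₂ = 5

The characteristic polynomial of A is det(A - λI) = (8 - λ)(5 - λ) = 0.
The roots are λ = 8 and λ = 5, so the eigenvalues are the diagonal entries.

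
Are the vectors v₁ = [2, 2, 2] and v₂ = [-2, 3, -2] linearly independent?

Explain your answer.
Yes, linearly independent

Two vectors are linearly dependent iff one is a scalar multiple of the other.
No single scalar k satisfies v₂ = k·v₁ (the ratios of corresponding entries disagree), so v₁ and v₂ are linearly independent.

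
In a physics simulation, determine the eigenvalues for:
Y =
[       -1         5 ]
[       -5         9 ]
λ = 4, 4

Solve det(Y - λI) = 0. For a 2×2 matrix the characteristic equation is λ² - (trace)λ + det = 0.
trace(Y) = a + d = -1 + 9 = 8.
det(Y) = a*d - b*c = (-1)*(9) - (5)*(-5) = -9 + 25 = 16.
Characteristic equation: λ² - (8)λ + (16) = 0.
Discriminant = (8)² - 4*(16) = 64 - 64 = 0.
λ = (8 ± √0) / 2 = (8 ± 0) / 2 = 4, 4.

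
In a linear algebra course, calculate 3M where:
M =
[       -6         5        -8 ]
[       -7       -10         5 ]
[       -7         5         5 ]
3M =
[      -18        15       -24 ]
[      -21       -30        15 ]
[      -21        15        15 ]

Scalar multiplication is elementwise: (3M)[i][j] = 3 * M[i][j].
  (3M)[0][0] = 3 * (-6) = -18
  (3M)[0][1] = 3 * (5) = 15
  (3M)[0][2] = 3 * (-8) = -24
  (3M)[1][0] = 3 * (-7) = -21
  (3M)[1][1] = 3 * (-10) = -30
  (3M)[1][2] = 3 * (5) = 15
  (3M)[2][0] = 3 * (-7) = -21
  (3M)[2][1] = 3 * (5) = 15
  (3M)[2][2] = 3 * (5) = 15
3M =
[      -18        15       -24 ]
[      -21       -30        15 ]
[      -21        15        15 ]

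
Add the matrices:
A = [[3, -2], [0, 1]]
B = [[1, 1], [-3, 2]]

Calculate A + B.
[[4, -1], [-3, 3]]

Add corresponding elements:
(3)+(1)=4
(-2)+(1)=-1
(0)+(-3)=-3
(1)+(2)=3
A + B = [[4, -1], [-3, 3]]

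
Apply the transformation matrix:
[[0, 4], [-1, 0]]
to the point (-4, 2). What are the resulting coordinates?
(8, 4)

Matrix multiplication:
[[0, 4], [-1, 0]] × [-4, 2]ᵀ
= [0×-4 + 4×2, -1×-4 + 0×2]ᵀ
= [8.0000, 4.0000]ᵀ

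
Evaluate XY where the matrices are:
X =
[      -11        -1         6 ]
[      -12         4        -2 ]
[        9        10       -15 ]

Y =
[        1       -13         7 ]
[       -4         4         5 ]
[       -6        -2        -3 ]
XY =
[      -43       127      -100 ]
[      -16       176       -58 ]
[       59       -47       158 ]

Matrix multiplication: (XY)[i][j] = sum over k of X[i][k] * Y[k][j].
  (XY)[0][0] = (-11)*(1) + (-1)*(-4) + (6)*(-6) = -43
  (XY)[0][1] = (-11)*(-13) + (-1)*(4) + (6)*(-2) = 127
  (XY)[0][2] = (-11)*(7) + (-1)*(5) + (6)*(-3) = -100
  (XY)[1][0] = (-12)*(1) + (4)*(-4) + (-2)*(-6) = -16
  (XY)[1][1] = (-12)*(-13) + (4)*(4) + (-2)*(-2) = 176
  (XY)[1][2] = (-12)*(7) + (4)*(5) + (-2)*(-3) = -58
  (XY)[2][0] = (9)*(1) + (10)*(-4) + (-15)*(-6) = 59
  (XY)[2][1] = (9)*(-13) + (10)*(4) + (-15)*(-2) = -47
  (XY)[2][2] = (9)*(7) + (10)*(5) + (-15)*(-3) = 158
XY =
[      -43       127      -100 ]
[      -16       176       -58 ]
[       59       -47       158 ]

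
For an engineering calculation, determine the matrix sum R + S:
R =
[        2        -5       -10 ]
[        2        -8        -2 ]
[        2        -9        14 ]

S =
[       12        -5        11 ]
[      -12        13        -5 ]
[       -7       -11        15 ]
R + S =
[       14       -10         1 ]
[      -10         5        -7 ]
[       -5       -20        29 ]

Matrix addition is elementwise: (R+S)[i][j] = R[i][j] + S[i][j].
  (R+S)[0][0] = (2) + (12) = 14
  (R+S)[0][1] = (-5) + (-5) = -10
  (R+S)[0][2] = (-10) + (11) = 1
  (R+S)[1][0] = (2) + (-12) = -10
  (R+S)[1][1] = (-8) + (13) = 5
  (R+S)[1][2] = (-2) + (-5) = -7
  (R+S)[2][0] = (2) + (-7) = -5
  (R+S)[2][1] = (-9) + (-11) = -20
  (R+S)[2][2] = (14) + (15) = 29
R + S =
[       14       -10         1 ]
[      -10         5        -7 ]
[       -5       -20        29 ]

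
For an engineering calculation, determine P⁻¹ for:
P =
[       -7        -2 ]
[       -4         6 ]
det(P) = -50
P⁻¹ =
[    -3/25     -1/25 ]
[    -2/25      7/50 ]

For a 2×2 matrix P = [[a, b], [c, d]] with det(P) ≠ 0, P⁻¹ = (1/det(P)) * [[d, -b], [-c, a]].
det(P) = (-7)*(6) - (-2)*(-4) = -42 - 8 = -50.
P⁻¹ = (1/-50) * [[6, 2], [4, -7]].
Dividing each entry by -50 and reducing:
P⁻¹ =
[    -3/25     -1/25 ]
[    -2/25      7/50 ]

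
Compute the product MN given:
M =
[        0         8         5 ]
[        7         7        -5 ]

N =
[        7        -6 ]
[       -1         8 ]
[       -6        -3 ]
MN =
[      -38        49 ]
[       72        29 ]

Matrix multiplication: (MN)[i][j] = sum over k of M[i][k] * N[k][j].
  (MN)[0][0] = (0)*(7) + (8)*(-1) + (5)*(-6) = -38
  (MN)[0][1] = (0)*(-6) + (8)*(8) + (5)*(-3) = 49
  (MN)[1][0] = (7)*(7) + (7)*(-1) + (-5)*(-6) = 72
  (MN)[1][1] = (7)*(-6) + (7)*(8) + (-5)*(-3) = 29
MN =
[      -38        49 ]
[       72        29 ]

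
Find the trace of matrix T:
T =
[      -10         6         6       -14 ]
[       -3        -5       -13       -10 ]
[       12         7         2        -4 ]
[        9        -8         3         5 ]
tr(T) = -10 - 5 + 2 + 5 = -8

The trace of a square matrix is the sum of its diagonal entries.
Diagonal entries of T: T[0][0] = -10, T[1][1] = -5, T[2][2] = 2, T[3][3] = 5.
tr(T) = -10 - 5 + 2 + 5 = -8.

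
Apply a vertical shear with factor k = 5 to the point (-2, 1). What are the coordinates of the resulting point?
(-2, -9)

Shear matrix for vertical shear with factor k = 5:
[[1, 0], [5, 1]]
Result: (-2, 1) → (-2, -9)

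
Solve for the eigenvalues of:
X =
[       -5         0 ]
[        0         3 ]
λ = -5, 3

Solve det(X - λI) = 0. For a 2×2 matrix the characteristic equation is λ² - (trace)λ + det = 0.
trace(X) = a + d = -5 + 3 = -2.
det(X) = a*d - b*c = (-5)*(3) - (0)*(0) = -15 - 0 = -15.
Characteristic equation: λ² - (-2)λ + (-15) = 0.
Discriminant = (-2)² - 4*(-15) = 4 + 60 = 64.
λ = (-2 ± √64) / 2 = (-2 ± 8) / 2 = -5, 3.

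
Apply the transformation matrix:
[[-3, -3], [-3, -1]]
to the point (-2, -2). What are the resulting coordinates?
(12, 8)

Matrix multiplication:
[[-3, -3], [-3, -1]] × [-2, -2]ᵀ
= [-3×-2 + -3×-2, -3×-2 + -1×-2]ᵀ
= [12.0000, 8.0000]ᵀ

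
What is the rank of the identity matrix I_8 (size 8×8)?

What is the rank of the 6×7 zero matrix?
rank(I_8) = 8, rank(0) = 0

The identity I_8 has 8 columns that are the standard basis vectors e_1, …, e_8. These are linearly independent, so all 8 columns are pivots and rank(I_8) = 8.
The 6×7 zero matrix has every entry zero, so every row is the zero row and there are no pivots; rank(0) = 0.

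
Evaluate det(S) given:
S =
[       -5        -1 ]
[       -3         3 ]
det(S) = -18

For a 2×2 matrix [[a, b], [c, d]], det = a*d - b*c.
det(S) = (-5)*(3) - (-1)*(-3) = -15 - 3 = -18.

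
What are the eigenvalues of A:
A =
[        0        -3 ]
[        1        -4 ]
λ = -3, -1

Solve det(A - λI) = 0. For a 2×2 matrix the characteristic equation is λ² - (trace)λ + det = 0.
trace(A) = a + d = 0 - 4 = -4.
det(A) = a*d - b*c = (0)*(-4) - (-3)*(1) = 0 + 3 = 3.
Characteristic equation: λ² - (-4)λ + (3) = 0.
Discriminant = (-4)² - 4*(3) = 16 - 12 = 4.
λ = (-4 ± √4) / 2 = (-4 ± 2) / 2 = -3, -1.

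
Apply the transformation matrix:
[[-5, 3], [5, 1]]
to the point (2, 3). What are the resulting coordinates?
(-1, 13)

Matrix multiplication:
[[-5, 3], [5, 1]] × [2, 3]ᵀ
= [-5×2 + 3×3, 5×2 + 1×3]ᵀ
= [-1.0000, 13.0000]ᵀ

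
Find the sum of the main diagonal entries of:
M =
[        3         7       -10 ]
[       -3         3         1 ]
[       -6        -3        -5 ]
tr(M) = 3 + 3 - 5 = 1

The trace of a square matrix is the sum of its diagonal entries.
Diagonal entries of M: M[0][0] = 3, M[1][1] = 3, M[2][2] = -5.
tr(M) = 3 + 3 - 5 = 1.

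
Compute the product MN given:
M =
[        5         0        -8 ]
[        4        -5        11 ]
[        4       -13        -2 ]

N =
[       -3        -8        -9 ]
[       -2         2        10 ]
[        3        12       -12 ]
MN =
[      -39      -136        51 ]
[       31        90      -218 ]
[        8       -82      -142 ]

Matrix multiplication: (MN)[i][j] = sum over k of M[i][k] * N[k][j].
  (MN)[0][0] = (5)*(-3) + (0)*(-2) + (-8)*(3) = -39
  (MN)[0][1] = (5)*(-8) + (0)*(2) + (-8)*(12) = -136
  (MN)[0][2] = (5)*(-9) + (0)*(10) + (-8)*(-12) = 51
  (MN)[1][0] = (4)*(-3) + (-5)*(-2) + (11)*(3) = 31
  (MN)[1][1] = (4)*(-8) + (-5)*(2) + (11)*(12) = 90
  (MN)[1][2] = (4)*(-9) + (-5)*(10) + (11)*(-12) = -218
  (MN)[2][0] = (4)*(-3) + (-13)*(-2) + (-2)*(3) = 8
  (MN)[2][1] = (4)*(-8) + (-13)*(2) + (-2)*(12) = -82
  (MN)[2][2] = (4)*(-9) + (-13)*(10) + (-2)*(-12) = -142
MN =
[      -39      -136        51 ]
[       31        90      -218 ]
[        8       -82      -142 ]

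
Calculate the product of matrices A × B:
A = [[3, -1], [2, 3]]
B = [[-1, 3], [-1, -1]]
[[-2, 10], [-5, 3]]

Matrix multiplication:
C[0][0] = 3×-1 + -1×-1 = -2
C[0][1] = 3×3 + -1×-1 = 10
C[1][0] = 2×-1 + 3×-1 = -5
C[1][1] = 2×3 + 3×-1 = 3
Result: [[-2, 10], [-5, 3]]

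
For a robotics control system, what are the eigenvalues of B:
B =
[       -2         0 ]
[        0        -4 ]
λ = -4, -2

Solve det(B - λI) = 0. For a 2×2 matrix the characteristic equation is λ² - (trace)λ + det = 0.
trace(B) = a + d = -2 - 4 = -6.
det(B) = a*d - b*c = (-2)*(-4) - (0)*(0) = 8 - 0 = 8.
Characteristic equation: λ² - (-6)λ + (8) = 0.
Discriminant = (-6)² - 4*(8) = 36 - 32 = 4.
λ = (-6 ± √4) / 2 = (-6 ± 2) / 2 = -4, -2.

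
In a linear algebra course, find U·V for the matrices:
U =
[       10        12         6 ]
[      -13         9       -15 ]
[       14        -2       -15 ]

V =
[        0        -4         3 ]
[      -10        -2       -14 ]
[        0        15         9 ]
UV =
[     -120        26       -84 ]
[      -90      -191      -300 ]
[       20      -277       -65 ]

Matrix multiplication: (UV)[i][j] = sum over k of U[i][k] * V[k][j].
  (UV)[0][0] = (10)*(0) + (12)*(-10) + (6)*(0) = -120
  (UV)[0][1] = (10)*(-4) + (12)*(-2) + (6)*(15) = 26
  (UV)[0][2] = (10)*(3) + (12)*(-14) + (6)*(9) = -84
  (UV)[1][0] = (-13)*(0) + (9)*(-10) + (-15)*(0) = -90
  (UV)[1][1] = (-13)*(-4) + (9)*(-2) + (-15)*(15) = -191
  (UV)[1][2] = (-13)*(3) + (9)*(-14) + (-15)*(9) = -300
  (UV)[2][0] = (14)*(0) + (-2)*(-10) + (-15)*(0) = 20
  (UV)[2][1] = (14)*(-4) + (-2)*(-2) + (-15)*(15) = -277
  (UV)[2][2] = (14)*(3) + (-2)*(-14) + (-15)*(9) = -65
UV =
[     -120        26       -84 ]
[      -90      -191      -300 ]
[       20      -277       -65 ]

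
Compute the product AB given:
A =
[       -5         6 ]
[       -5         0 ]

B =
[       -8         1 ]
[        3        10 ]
AB =
[       58        55 ]
[       40        -5 ]

Matrix multiplication: (AB)[i][j] = sum over k of A[i][k] * B[k][j].
  (AB)[0][0] = (-5)*(-8) + (6)*(3) = 58
  (AB)[0][1] = (-5)*(1) + (6)*(10) = 55
  (AB)[1][0] = (-5)*(-8) + (0)*(3) = 40
  (AB)[1][1] = (-5)*(1) + (0)*(10) = -5
AB =
[       58        55 ]
[       40        -5 ]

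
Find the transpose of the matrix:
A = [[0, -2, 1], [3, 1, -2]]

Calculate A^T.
[[0, 3], [-2, 1], [1, -2]]

The transpose sends entry (i,j) to (j,i); rows become columns.
Row 0 of A: [0, -2, 1] -> column 0 of A^T.
Row 1 of A: [3, 1, -2] -> column 1 of A^T.
A^T = [[0, 3], [-2, 1], [1, -2]]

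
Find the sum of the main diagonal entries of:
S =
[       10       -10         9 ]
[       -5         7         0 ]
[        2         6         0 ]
tr(S) = 10 + 7 + 0 = 17

The trace of a square matrix is the sum of its diagonal entries.
Diagonal entries of S: S[0][0] = 10, S[1][1] = 7, S[2][2] = 0.
tr(S) = 10 + 7 + 0 = 17.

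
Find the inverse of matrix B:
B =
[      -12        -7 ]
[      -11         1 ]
det(B) = -89
B⁻¹ =
[    -1/89     -7/89 ]
[   -11/89     12/89 ]

For a 2×2 matrix B = [[a, b], [c, d]] with det(B) ≠ 0, B⁻¹ = (1/det(B)) * [[d, -b], [-c, a]].
det(B) = (-12)*(1) - (-7)*(-11) = -12 - 77 = -89.
B⁻¹ = (1/-89) * [[1, 7], [11, -12]].
Dividing each entry by -89 and reducing:
B⁻¹ =
[    -1/89     -7/89 ]
[   -11/89     12/89 ]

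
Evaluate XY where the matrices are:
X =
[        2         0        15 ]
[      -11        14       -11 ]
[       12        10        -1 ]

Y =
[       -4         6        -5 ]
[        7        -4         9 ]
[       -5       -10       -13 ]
XY =
[      -83      -138      -205 ]
[      197       -12       324 ]
[       27        42        43 ]

Matrix multiplication: (XY)[i][j] = sum over k of X[i][k] * Y[k][j].
  (XY)[0][0] = (2)*(-4) + (0)*(7) + (15)*(-5) = -83
  (XY)[0][1] = (2)*(6) + (0)*(-4) + (15)*(-10) = -138
  (XY)[0][2] = (2)*(-5) + (0)*(9) + (15)*(-13) = -205
  (XY)[1][0] = (-11)*(-4) + (14)*(7) + (-11)*(-5) = 197
  (XY)[1][1] = (-11)*(6) + (14)*(-4) + (-11)*(-10) = -12
  (XY)[1][2] = (-11)*(-5) + (14)*(9) + (-11)*(-13) = 324
  (XY)[2][0] = (12)*(-4) + (10)*(7) + (-1)*(-5) = 27
  (XY)[2][1] = (12)*(6) + (10)*(-4) + (-1)*(-10) = 42
  (XY)[2][2] = (12)*(-5) + (10)*(9) + (-1)*(-13) = 43
XY =
[      -83      -138      -205 ]
[      197       -12       324 ]
[       27        42        43 ]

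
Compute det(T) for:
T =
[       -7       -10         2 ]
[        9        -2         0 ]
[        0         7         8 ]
det(T) = 958

Expand along row 0 (cofactor expansion): det(T) = a*(e*i - f*h) - b*(d*i - f*g) + c*(d*h - e*g), where the 3×3 is [[a, b, c], [d, e, f], [g, h, i]].
Minor M_00 = (-2)*(8) - (0)*(7) = -16 - 0 = -16.
Minor M_01 = (9)*(8) - (0)*(0) = 72 - 0 = 72.
Minor M_02 = (9)*(7) - (-2)*(0) = 63 - 0 = 63.
det(T) = (-7)*(-16) - (-10)*(72) + (2)*(63) = 112 + 720 + 126 = 958.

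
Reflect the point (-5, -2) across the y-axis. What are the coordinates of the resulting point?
(5, -2)

Reflection across y-axis: (-5, -2) → (5, -2)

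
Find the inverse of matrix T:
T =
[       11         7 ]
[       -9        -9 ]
det(T) = -36
T⁻¹ =
[      1/4      7/36 ]
[     -1/4    -11/36 ]

For a 2×2 matrix T = [[a, b], [c, d]] with det(T) ≠ 0, T⁻¹ = (1/det(T)) * [[d, -b], [-c, a]].
det(T) = (11)*(-9) - (7)*(-9) = -99 + 63 = -36.
T⁻¹ = (1/-36) * [[-9, -7], [9, 11]].
Dividing each entry by -36 and reducing:
T⁻¹ =
[      1/4      7/36 ]
[     -1/4    -11/36 ]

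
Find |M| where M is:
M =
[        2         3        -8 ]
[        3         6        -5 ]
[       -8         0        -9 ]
det(M) = -291

Expand along row 0 (cofactor expansion): det(M) = a*(e*i - f*h) - b*(d*i - f*g) + c*(d*h - e*g), where the 3×3 is [[a, b, c], [d, e, f], [g, h, i]].
Minor M_00 = (6)*(-9) - (-5)*(0) = -54 - 0 = -54.
Minor M_01 = (3)*(-9) - (-5)*(-8) = -27 - 40 = -67.
Minor M_02 = (3)*(0) - (6)*(-8) = 0 + 48 = 48.
det(M) = (2)*(-54) - (3)*(-67) + (-8)*(48) = -108 + 201 - 384 = -291.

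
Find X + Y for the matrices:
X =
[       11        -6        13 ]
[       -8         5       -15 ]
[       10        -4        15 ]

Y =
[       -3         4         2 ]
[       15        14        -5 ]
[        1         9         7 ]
X + Y =
[        8        -2        15 ]
[        7        19       -20 ]
[       11         5        22 ]

Matrix addition is elementwise: (X+Y)[i][j] = X[i][j] + Y[i][j].
  (X+Y)[0][0] = (11) + (-3) = 8
  (X+Y)[0][1] = (-6) + (4) = -2
  (X+Y)[0][2] = (13) + (2) = 15
  (X+Y)[1][0] = (-8) + (15) = 7
  (X+Y)[1][1] = (5) + (14) = 19
  (X+Y)[1][2] = (-15) + (-5) = -20
  (X+Y)[2][0] = (10) + (1) = 11
  (X+Y)[2][1] = (-4) + (9) = 5
  (X+Y)[2][2] = (15) + (7) = 22
X + Y =
[        8        -2        15 ]
[        7        19       -20 ]
[       11         5        22 ]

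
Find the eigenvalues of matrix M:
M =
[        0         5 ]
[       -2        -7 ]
λ = -5, -2

Solve det(M - λI) = 0. For a 2×2 matrix the characteristic equation is λ² - (trace)λ + det = 0.
trace(M) = a + d = 0 - 7 = -7.
det(M) = a*d - b*c = (0)*(-7) - (5)*(-2) = 0 + 10 = 10.
Characteristic equation: λ² - (-7)λ + (10) = 0.
Discriminant = (-7)² - 4*(10) = 49 - 40 = 9.
λ = (-7 ± √9) / 2 = (-7 ± 3) / 2 = -5, -2.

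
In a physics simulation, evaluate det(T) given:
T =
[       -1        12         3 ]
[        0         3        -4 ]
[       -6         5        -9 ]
det(T) = 349

Expand along row 0 (cofactor expansion): det(T) = a*(e*i - f*h) - b*(d*i - f*g) + c*(d*h - e*g), where the 3×3 is [[a, b, c], [d, e, f], [g, h, i]].
Minor M_00 = (3)*(-9) - (-4)*(5) = -27 + 20 = -7.
Minor M_01 = (0)*(-9) - (-4)*(-6) = 0 - 24 = -24.
Minor M_02 = (0)*(5) - (3)*(-6) = 0 + 18 = 18.
det(T) = (-1)*(-7) - (12)*(-24) + (3)*(18) = 7 + 288 + 54 = 349.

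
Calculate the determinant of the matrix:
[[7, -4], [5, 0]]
20

For a 2×2 matrix [[a, b], [c, d]], det = ad - bc
det = (7)(0) - (-4)(5) = 0 - -20 = 20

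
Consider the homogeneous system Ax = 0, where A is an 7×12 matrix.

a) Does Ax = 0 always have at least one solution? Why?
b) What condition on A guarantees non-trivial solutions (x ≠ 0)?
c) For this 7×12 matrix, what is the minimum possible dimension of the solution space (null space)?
a) Yes, x = 0 is always a solution. b) When A has linearly dependent columns (rank < n). c) Minimum nullity = 5.

a) x = 0 satisfies A·0 = 0, so the zero vector is always a solution.
b) Non-trivial solutions exist iff the columns of A are linearly dependent, equivalently rank(A) < n (the number of columns).
c) By rank-nullity, rank(A) + nullity(A) = n = 12. Since A has only 7 rows, rank(A) ≤ 7, so nullity(A) ≥ 12 - 7 = 5.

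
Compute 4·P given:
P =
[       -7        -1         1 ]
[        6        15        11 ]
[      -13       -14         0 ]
4P =
[      -28        -4         4 ]
[       24        60        44 ]
[      -52       -56         0 ]

Scalar multiplication is elementwise: (4P)[i][j] = 4 * P[i][j].
  (4P)[0][0] = 4 * (-7) = -28
  (4P)[0][1] = 4 * (-1) = -4
  (4P)[0][2] = 4 * (1) = 4
  (4P)[1][0] = 4 * (6) = 24
  (4P)[1][1] = 4 * (15) = 60
  (4P)[1][2] = 4 * (11) = 44
  (4P)[2][0] = 4 * (-13) = -52
  (4P)[2][1] = 4 * (-14) = -56
  (4P)[2][2] = 4 * (0) = 0
4P =
[      -28        -4         4 ]
[       24        60        44 ]
[      -52       -56         0 ]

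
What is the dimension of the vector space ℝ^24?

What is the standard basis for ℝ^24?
Dimension = 24; standard basis = {e_1, e_2, e_3, …, e_24}

ℝ^24 is the space of 24-tuples of real numbers; its dimension is 24.
The standard basis consists of 24 vectors: e_1, e_2, e_3, …, e_24, where e_i is the vector with 1 in position i and 0 elsewhere.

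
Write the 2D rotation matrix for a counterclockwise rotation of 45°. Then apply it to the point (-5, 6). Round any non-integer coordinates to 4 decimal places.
R = [[√2/2, -√2/2], [√2/2, √2/2]]; R·(-5, 6) = (-7.7782, 0.7071)

Rotation matrix formula: R(θ) = [[cos θ, -sin θ], [sin θ, cos θ]]
For θ = 45°:
cos(45°) = √2/2
sin(45°) = √2/2
R = [[√2/2, -√2/2], [√2/2, √2/2]]
Apply to (-5, 6): [√2/2·-5 + (-√2/2)·6, √2/2·-5 + √2/2·6] = (-7.7782, 0.7071)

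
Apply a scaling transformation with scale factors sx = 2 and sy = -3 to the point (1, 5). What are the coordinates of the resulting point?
(2, -15)

Scaling matrix:
[[2, 0], [0, -3]]
Result: (1 × 2, 5 × -3) = (2, -15)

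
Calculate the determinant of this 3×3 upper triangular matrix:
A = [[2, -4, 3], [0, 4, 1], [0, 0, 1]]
8

The determinant of a triangular matrix is the product of its diagonal entries (the off-diagonal entries above the diagonal do not affect it).
det(A) = (2) * (4) * (1) = 8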